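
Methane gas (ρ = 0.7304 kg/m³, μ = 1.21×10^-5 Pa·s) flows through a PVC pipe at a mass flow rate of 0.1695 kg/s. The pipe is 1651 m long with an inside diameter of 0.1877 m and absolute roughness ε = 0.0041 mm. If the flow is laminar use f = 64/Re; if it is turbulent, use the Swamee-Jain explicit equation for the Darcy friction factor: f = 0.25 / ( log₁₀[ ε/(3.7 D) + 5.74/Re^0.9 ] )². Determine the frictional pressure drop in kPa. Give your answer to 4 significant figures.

ΔP ≈ 4.109 kPa

A = πD²/4 = π(0.1877)²/4 = 0.02767 m²; mean velocity V = ṁ/(ρA) = 0.1695/(0.7304 · 0.02767) = 8.387 m/s.
Reynolds number Re = ρVD/μ = 0.7304 · 8.387 · 0.1877 / 1.21e-05 = 9.502e+04.
Re > 4000 → turbulent. Relative roughness ε/D = 4.1e-06/0.1877 = 2.18e-05. Swamee-Jain: f = 0.25/(log₁₀[2.18e-05/3.7 + 5.74/9.502e+04^0.9])² = 0.25/(log₁₀[5.9e-06 + 0.00019])² = 0.25/(-3.708)² = 0.01818.
Darcy-Weisbach: ΔP = f(L/D)(ρV²/2) = 0.01818·(1651/0.1877)·(0.7304·8.387²/2) = 0.01818·8796·25.69 = 4109 Pa.
ΔP = 4109 Pa = 4.109 kPa.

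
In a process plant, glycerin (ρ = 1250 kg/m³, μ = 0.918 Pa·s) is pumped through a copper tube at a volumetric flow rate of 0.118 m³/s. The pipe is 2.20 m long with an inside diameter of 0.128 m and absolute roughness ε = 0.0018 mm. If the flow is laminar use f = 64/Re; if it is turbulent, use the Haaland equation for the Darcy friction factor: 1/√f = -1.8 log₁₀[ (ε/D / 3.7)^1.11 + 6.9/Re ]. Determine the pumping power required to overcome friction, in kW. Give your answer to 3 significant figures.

Cross-sectional area A = πD²/4 = π(0.128)²/4 = 0.01287 m²; mean velocity V = Q/A = 0.118/0.01287 = 9.17 m/s.
Reynolds number Re = ρVD/μ = 1250 · 9.17 · 0.128 / 0.918 = 1598.
Re < 2300 → laminar flow, so f = 64/Re = 64/1598 = 0.04004 (the turbulent correlation is not needed).
Darcy-Weisbach: ΔP = f(L/D)(ρV²/2) = 0.04004·(2.2/0.128)·(1250·9.17²/2) = 0.04004·17.19·5.256e+04 = 3.617e+04 Pa.
Pumping power P = QΔP = 0.118·3.617e+04 = 4268 W = 4.27 kW.

P ≈ 4.27 kW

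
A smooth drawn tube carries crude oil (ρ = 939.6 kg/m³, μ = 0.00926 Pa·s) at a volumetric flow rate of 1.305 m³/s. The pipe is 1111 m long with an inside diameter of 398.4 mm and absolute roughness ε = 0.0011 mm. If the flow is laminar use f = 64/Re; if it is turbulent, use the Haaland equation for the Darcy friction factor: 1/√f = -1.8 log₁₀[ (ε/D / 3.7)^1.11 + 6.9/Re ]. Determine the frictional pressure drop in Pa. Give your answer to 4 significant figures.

ΔP ≈ 1937000 Pa

Cross-sectional area A = πD²/4 = π(0.3984)²/4 = 0.1247 m²; mean velocity V = Q/A = 1.305/0.1247 = 10.47 m/s.
Reynolds number Re = ρVD/μ = 939.6 · 10.47 · 0.3984 / 0.00926 = 4.232e+05.
Re > 4000 → turbulent. Relative roughness ε/D = 1.1e-06/0.3984 = 2.76e-06. Haaland: 1/√f = -1.8 log₁₀[(2.76e-06/3.7)^1.11 + 6.9/4.232e+05] = -1.8 log₁₀[1.58e-07 + 1.63e-05] = 8.61, so f = 0.01349.
Darcy-Weisbach: ΔP = f(L/D)(ρV²/2) = 0.01349·(1111/0.3984)·(939.6·10.47²/2) = 0.01349·2789·5.148e+04 = 1.937e+06 Pa.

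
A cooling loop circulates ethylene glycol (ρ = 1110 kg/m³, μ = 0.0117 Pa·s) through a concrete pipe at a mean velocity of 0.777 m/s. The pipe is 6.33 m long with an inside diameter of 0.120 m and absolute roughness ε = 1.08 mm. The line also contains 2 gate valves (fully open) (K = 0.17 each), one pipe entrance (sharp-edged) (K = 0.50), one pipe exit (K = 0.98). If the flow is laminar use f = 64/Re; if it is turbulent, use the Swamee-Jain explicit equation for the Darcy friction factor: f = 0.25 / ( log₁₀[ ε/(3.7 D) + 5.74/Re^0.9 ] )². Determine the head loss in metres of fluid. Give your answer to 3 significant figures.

h_f ≈ 0.127 m

Reynolds number Re = ρVD/μ = 1110 · 0.777 · 0.12 / 0.0117 = 8846.
Re > 4000 → turbulent. Relative roughness ε/D = 0.00108/0.12 = 0.009. Swamee-Jain: f = 0.25/(log₁₀[0.009/3.7 + 5.74/8846^0.9])² = 0.25/(log₁₀[0.00243 + 0.00161])² = 0.25/(-2.393)² = 0.04364.
Total minor-loss coefficient ΣK = 2·0.17 + 1·0.5 + 1·0.98 = 1.82.
ΔP = [f·L/D + ΣK]·(ρV²/2) = [0.04364·6.33/0.12 + 1.82]·(1110·0.777²/2) = [2.302 + 1.82]·335.1 = 1381 Pa.
Head loss h_f = ΔP/(ρg) = 1381/(1110·9.81) = 0.127 m.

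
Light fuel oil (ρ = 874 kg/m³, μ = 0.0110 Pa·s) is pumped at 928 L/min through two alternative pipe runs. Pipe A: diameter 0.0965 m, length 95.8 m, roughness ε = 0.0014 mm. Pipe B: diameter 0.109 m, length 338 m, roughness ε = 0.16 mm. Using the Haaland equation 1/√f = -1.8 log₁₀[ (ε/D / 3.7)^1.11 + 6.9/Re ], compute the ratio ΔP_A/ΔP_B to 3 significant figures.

ΔP_A/ΔP_B ≈ 0.466

Pipe A: V = Q/A = 0.01547/0.007314 = 2.115 m/s; Re = 1.621e+04; ε/D = 1.45e-05; Haaland → f = 0.02718; ΔP_A = f(L/D)(ρV²/2) = 5.272e+04 Pa.
Pipe B: V = Q/A = 0.01547/0.009331 = 1.658 m/s; Re = 1.435e+04; ε/D = 0.00147; Haaland → f = 0.03036; ΔP_B = f(L/D)(ρV²/2) = 1.13e+05 Pa.
ΔP_A/ΔP_B = 5.272e+04/1.13e+05 = 0.466.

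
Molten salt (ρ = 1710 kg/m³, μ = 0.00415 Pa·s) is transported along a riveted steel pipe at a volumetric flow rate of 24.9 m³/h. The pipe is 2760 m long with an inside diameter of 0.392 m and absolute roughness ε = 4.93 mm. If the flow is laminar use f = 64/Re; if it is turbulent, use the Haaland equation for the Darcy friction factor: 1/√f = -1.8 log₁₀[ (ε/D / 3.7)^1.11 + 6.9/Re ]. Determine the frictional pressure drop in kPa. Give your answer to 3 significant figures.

Q = 24.9 m³/h = 24.9/3600 = 0.006917 m³/s.
Cross-sectional area A = πD²/4 = π(0.392)²/4 = 0.1207 m²; mean velocity V = Q/A = 0.006917/0.1207 = 0.05731 m/s.
Reynolds number Re = ρVD/μ = 1710 · 0.05731 · 0.392 / 0.00415 = 9257.
Re > 4000 → turbulent. Relative roughness ε/D = 0.00493/0.392 = 0.0126. Haaland: 1/√f = -1.8 log₁₀[(0.0126/3.7)^1.11 + 6.9/9257] = -1.8 log₁₀[0.00182 + 0.000745] = 4.664, so f = 0.04597.
Darcy-Weisbach: ΔP = f(L/D)(ρV²/2) = 0.04597·(2760/0.392)·(1710·0.05731²/2) = 0.04597·7041·2.808 = 909 Pa.
ΔP = 909 Pa = 0.909 kPa.

ΔP ≈ 0.909 kPa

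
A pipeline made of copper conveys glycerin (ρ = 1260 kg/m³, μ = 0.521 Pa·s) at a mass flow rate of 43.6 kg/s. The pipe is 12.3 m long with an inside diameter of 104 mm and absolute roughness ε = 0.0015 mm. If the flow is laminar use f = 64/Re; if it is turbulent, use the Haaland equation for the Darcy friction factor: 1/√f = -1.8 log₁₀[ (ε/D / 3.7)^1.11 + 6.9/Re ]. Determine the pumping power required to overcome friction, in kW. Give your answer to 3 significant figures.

A = πD²/4 = π(0.104)²/4 = 0.008495 m²; mean velocity V = ṁ/(ρA) = 43.6/(1260 · 0.008495) = 4.073 m/s.
Reynolds number Re = ρVD/μ = 1260 · 4.073 · 0.104 / 0.521 = 1025.
Re < 2300 → laminar flow, so f = 64/Re = 64/1025 = 0.06247 (the turbulent correlation is not needed).
Darcy-Weisbach: ΔP = f(L/D)(ρV²/2) = 0.06247·(12.3/0.104)·(1260·4.073²/2) = 0.06247·118.3·1.045e+04 = 7.723e+04 Pa.
Q = ṁ/ρ = 43.6/1260 = 0.0346 m³/s.
Pumping power P = QΔP = 0.0346·7.723e+04 = 2672 W = 2.67 kW.

P ≈ 2.67 kW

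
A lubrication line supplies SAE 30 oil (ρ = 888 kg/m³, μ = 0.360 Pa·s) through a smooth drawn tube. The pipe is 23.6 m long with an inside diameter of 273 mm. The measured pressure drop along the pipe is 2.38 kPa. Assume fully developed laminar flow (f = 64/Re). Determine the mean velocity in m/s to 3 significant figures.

V ≈ 0.652 m/s

For laminar flow, f = 64/Re with Re = ρVD/μ, so Darcy-Weisbach reduces to ΔP = 32μLV/D². Solving for V: V = ΔP·D²/(32μL) = 2380·(0.273)²/(32·0.36·23.6) = 0.6524 m/s.
Check: Re = ρVD/μ = 888·0.6524·0.273/0.36 = 439.4 < 2300, so the laminar assumption holds.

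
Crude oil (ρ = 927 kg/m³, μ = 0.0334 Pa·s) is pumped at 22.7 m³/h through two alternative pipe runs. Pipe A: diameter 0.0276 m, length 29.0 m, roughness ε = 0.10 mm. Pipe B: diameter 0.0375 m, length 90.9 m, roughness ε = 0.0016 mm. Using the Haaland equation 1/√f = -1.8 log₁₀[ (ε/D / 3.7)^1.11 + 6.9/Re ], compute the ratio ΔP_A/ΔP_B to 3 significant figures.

ΔP_A/ΔP_B ≈ 1.53

Pipe A: V = Q/A = 0.006306/0.0005983 = 10.54 m/s; Re = 8073; ε/D = 0.00362; Haaland → f = 0.03715; ΔP_A = f(L/D)(ρV²/2) = 2.01e+06 Pa.
Pipe B: V = Q/A = 0.006306/0.001104 = 5.709 m/s; Re = 5942; ε/D = 4.27e-05; Haaland → f = 0.03586; ΔP_B = f(L/D)(ρV²/2) = 1.313e+06 Pa.
ΔP_A/ΔP_B = 2.01e+06/1.313e+06 = 1.53.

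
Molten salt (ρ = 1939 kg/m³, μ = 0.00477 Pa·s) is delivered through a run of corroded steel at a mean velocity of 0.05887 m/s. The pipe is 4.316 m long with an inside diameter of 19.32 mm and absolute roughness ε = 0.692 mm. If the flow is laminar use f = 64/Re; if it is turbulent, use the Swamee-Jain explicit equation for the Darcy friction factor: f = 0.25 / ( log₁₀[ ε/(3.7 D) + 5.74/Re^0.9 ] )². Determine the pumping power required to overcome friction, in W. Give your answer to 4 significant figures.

Reynolds number Re = ρVD/μ = 1939 · 0.05887 · 0.01932 / 0.00477 = 462.3.
Re < 2300 → laminar flow, so f = 64/Re = 64/462.3 = 0.1384 (the turbulent correlation is not needed).
Darcy-Weisbach: ΔP = f(L/D)(ρV²/2) = 0.1384·(4.316/0.01932)·(1939·0.05887²/2) = 0.1384·223.4·3.36 = 103.9 Pa.
Q = V·A = 0.05887·0.0002932 = 1.726e-05 m³/s.
Pumping power P = QΔP = 1.726e-05·103.9 = 0.0017932 W = 0.001793 W.

P ≈ 0.001793 W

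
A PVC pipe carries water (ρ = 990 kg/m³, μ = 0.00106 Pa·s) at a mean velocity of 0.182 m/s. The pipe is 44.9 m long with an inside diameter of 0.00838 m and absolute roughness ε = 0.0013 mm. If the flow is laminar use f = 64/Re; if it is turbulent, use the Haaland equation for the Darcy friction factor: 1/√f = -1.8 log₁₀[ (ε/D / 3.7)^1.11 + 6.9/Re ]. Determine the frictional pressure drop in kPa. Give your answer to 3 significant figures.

ΔP ≈ 3.95 kPa

Reynolds number Re = ρVD/μ = 990 · 0.182 · 0.00838 / 0.00106 = 1424.
Re < 2300 → laminar flow, so f = 64/Re = 64/1424 = 0.04493 (the turbulent correlation is not needed).
Darcy-Weisbach: ΔP = f(L/D)(ρV²/2) = 0.04493·(44.9/0.00838)·(990·0.182²/2) = 0.04493·5358·16.4 = 3947 Pa.
ΔP = 3947 Pa = 3.95 kPa.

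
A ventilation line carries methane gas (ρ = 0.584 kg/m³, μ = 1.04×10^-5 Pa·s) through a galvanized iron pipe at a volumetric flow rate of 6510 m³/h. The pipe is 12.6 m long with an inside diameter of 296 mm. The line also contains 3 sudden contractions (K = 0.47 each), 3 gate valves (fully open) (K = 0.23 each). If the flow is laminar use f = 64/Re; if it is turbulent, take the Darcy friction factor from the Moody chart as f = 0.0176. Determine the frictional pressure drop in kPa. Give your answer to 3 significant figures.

Q = 6510 m³/h = 6510/3600 = 1.808 m³/s.
Cross-sectional area A = πD²/4 = π(0.296)²/4 = 0.06881 m²; mean velocity V = Q/A = 1.808/0.06881 = 26.28 m/s.
Reynolds number Re = ρVD/μ = 0.584 · 26.28 · 0.296 / 1.04e-05 = 4.368e+05.
Re > 4000 → turbulent; use the Moody-chart value f = 0.0176.
Total minor-loss coefficient ΣK = 3·0.47 + 3·0.23 = 2.1.
ΔP = [f·L/D + ΣK]·(ρV²/2) = [0.0176·12.6/0.296 + 2.1]·(0.584·26.28²/2) = [0.7492 + 2.1]·201.6 = 574.5 Pa.
ΔP = 574.5 Pa = 0.575 kPa.

ΔP ≈ 0.575 kPa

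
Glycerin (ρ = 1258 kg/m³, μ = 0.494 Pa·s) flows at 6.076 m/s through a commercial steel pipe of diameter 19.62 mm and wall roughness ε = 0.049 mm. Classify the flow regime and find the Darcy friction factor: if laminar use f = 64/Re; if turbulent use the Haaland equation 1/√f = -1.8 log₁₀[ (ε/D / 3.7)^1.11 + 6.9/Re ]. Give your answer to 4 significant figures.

Re = ρVD/μ = 1258·6.076·0.01962/0.494 = 303.6.
Re < 2300 → laminar, so f = 64/Re = 0.2108 (roughness is irrelevant in laminar flow).

f ≈ 0.2108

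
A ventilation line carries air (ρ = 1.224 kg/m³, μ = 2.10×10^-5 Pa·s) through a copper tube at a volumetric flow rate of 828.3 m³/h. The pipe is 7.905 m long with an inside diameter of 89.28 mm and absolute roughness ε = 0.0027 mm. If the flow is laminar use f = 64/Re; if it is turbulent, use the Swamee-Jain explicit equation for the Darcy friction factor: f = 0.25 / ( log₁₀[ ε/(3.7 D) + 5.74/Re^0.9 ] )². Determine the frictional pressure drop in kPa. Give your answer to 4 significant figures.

Q = 828.3 m³/h = 828.3/3600 = 0.2301 m³/s.
Cross-sectional area A = πD²/4 = π(0.08928)²/4 = 0.00626 m²; mean velocity V = Q/A = 0.2301/0.00626 = 36.75 m/s.
Reynolds number Re = ρVD/μ = 1.224 · 36.75 · 0.08928 / 2.1e-05 = 1.913e+05.
Re > 4000 → turbulent. Relative roughness ε/D = 2.7e-06/0.08928 = 3.02e-05. Swamee-Jain: f = 0.25/(log₁₀[3.02e-05/3.7 + 5.74/1.913e+05^0.9])² = 0.25/(log₁₀[8.17e-06 + 0.000101])² = 0.25/(-3.961)² = 0.01594.
Darcy-Weisbach: ΔP = f(L/D)(ρV²/2) = 0.01594·(7.905/0.08928)·(1.224·36.75²/2) = 0.01594·88.54·826.7 = 1166 Pa.
ΔP = 1166 Pa = 1.166 kPa.

ΔP ≈ 1.166 kPa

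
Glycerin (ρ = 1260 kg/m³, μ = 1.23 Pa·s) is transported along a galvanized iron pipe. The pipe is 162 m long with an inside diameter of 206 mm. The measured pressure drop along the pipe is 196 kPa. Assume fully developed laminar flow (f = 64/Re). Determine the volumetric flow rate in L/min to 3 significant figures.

Q ≈ 2610 L/min

For laminar flow, f = 64/Re with Re = ρVD/μ, so Darcy-Weisbach reduces to ΔP = 32μLV/D². Solving for V: V = ΔP·D²/(32μL) = 1.96e+05·(0.206)²/(32·1.23·162) = 1.304 m/s.
Check: Re = ρVD/μ = 1260·1.304·0.206/1.23 = 275.3 < 2300, so the laminar assumption holds.
Q = V·A = 1.304·(π/4·0.206²) = 0.04348 m³/s = 2610 L/min.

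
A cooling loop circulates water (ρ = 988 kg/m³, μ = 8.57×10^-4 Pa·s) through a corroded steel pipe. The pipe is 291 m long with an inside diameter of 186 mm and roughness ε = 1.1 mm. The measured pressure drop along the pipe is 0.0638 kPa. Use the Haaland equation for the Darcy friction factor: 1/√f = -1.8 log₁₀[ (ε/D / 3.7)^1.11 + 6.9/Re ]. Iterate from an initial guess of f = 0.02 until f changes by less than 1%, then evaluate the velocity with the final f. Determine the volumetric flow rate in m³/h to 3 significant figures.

Rearranging Darcy-Weisbach: V = √(2·ΔP·D/(f·L·ρ)). With ε/D = 0.0011/0.186 = 0.00591, iterate starting from f = 0.02:
  f = 0.02 → V = √(2·63.8·0.186/(0.02·291·988)) = 0.06425 m/s; Re = ρVD/μ = 1.378e+04; f → 0.03695
  f = 0.03695 → V = 0.04726 m/s; Re = 1.014e+04; f → 0.03845
  f = 0.03845 → V = 0.04634 m/s; Re = 9936; f → 0.03856
Converged (Δf/f < 1%). With the final f = 0.03856: V = √(2·63.8·0.186/(0.03856·291·988)) = 0.04627 m/s.
Q = V·A = 0.04627·(π/4·0.186²) = 0.001257 m³/s = 4.53 m³/h.

Q ≈ 4.53 m³/h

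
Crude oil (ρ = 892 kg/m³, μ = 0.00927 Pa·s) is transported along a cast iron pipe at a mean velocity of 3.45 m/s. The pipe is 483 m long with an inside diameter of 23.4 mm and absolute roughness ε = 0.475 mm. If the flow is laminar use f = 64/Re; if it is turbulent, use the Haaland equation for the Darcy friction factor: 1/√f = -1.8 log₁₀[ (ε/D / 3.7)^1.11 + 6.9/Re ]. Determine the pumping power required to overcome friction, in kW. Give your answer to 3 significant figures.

Reynolds number Re = ρVD/μ = 892 · 3.45 · 0.0234 / 0.00927 = 7768.
Re > 4000 → turbulent. Relative roughness ε/D = 0.000475/0.0234 = 0.0203. Haaland: 1/√f = -1.8 log₁₀[(0.0203/3.7)^1.11 + 6.9/7768] = -1.8 log₁₀[0.00309 + 0.000888] = 4.32, so f = 0.05359.
Darcy-Weisbach: ΔP = f(L/D)(ρV²/2) = 0.05359·(483/0.0234)·(892·3.45²/2) = 0.05359·2.064e+04·5309 = 5.872e+06 Pa.
Q = V·A = 3.45·0.0004301 = 0.001484 m³/s.
Pumping power P = QΔP = 0.001484·5.872e+06 = 8713 W = 8.71 kW.

P ≈ 8.71 kW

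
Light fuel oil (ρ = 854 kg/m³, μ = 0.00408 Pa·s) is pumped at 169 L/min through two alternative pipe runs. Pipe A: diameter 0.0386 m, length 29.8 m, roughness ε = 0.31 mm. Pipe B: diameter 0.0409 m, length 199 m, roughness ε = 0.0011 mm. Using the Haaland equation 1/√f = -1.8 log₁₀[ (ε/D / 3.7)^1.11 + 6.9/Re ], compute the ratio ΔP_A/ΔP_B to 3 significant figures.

ΔP_A/ΔP_B ≈ 0.291

Pipe A: V = Q/A = 0.002817/0.00117 = 2.407 m/s; Re = 1.945e+04; ε/D = 0.00803; Haaland → f = 0.03839; ΔP_A = f(L/D)(ρV²/2) = 7.331e+04 Pa.
Pipe B: V = Q/A = 0.002817/0.001314 = 2.144 m/s; Re = 1.835e+04; ε/D = 2.69e-05; Haaland → f = 0.02635; ΔP_B = f(L/D)(ρV²/2) = 2.516e+05 Pa.
ΔP_A/ΔP_B = 7.331e+04/2.516e+05 = 0.291.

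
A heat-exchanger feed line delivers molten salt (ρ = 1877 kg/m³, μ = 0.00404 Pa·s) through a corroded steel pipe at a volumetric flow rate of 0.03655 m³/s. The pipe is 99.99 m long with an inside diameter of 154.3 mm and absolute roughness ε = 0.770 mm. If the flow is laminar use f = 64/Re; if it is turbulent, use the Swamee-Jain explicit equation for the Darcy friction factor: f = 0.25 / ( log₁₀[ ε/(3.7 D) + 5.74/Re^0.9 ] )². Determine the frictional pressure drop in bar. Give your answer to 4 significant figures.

Cross-sectional area A = πD²/4 = π(0.1543)²/4 = 0.0187 m²; mean velocity V = Q/A = 0.03655/0.0187 = 1.955 m/s.
Reynolds number Re = ρVD/μ = 1877 · 1.955 · 0.1543 / 0.00404 = 1.401e+05.
Re > 4000 → turbulent. Relative roughness ε/D = 0.00077/0.1543 = 0.00499. Swamee-Jain: f = 0.25/(log₁₀[0.00499/3.7 + 5.74/1.401e+05^0.9])² = 0.25/(log₁₀[0.00135 + 0.000134])² = 0.25/(-2.829)² = 0.03124.
Darcy-Weisbach: ΔP = f(L/D)(ρV²/2) = 0.03124·(99.99/0.1543)·(1877·1.955²/2) = 0.03124·648·3586 = 7.259e+04 Pa.
ΔP = 7.259e+04 Pa = 0.7259 bar.

ΔP ≈ 0.7259 bar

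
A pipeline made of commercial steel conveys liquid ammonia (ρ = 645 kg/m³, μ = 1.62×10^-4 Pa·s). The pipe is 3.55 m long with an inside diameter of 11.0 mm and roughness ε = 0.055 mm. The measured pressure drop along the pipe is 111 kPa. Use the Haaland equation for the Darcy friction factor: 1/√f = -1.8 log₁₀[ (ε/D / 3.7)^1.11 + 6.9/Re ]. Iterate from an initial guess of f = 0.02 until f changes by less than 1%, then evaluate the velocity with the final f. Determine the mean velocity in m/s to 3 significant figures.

Rearranging Darcy-Weisbach: V = √(2·ΔP·D/(f·L·ρ)). With ε/D = 5.5e-05/0.011 = 0.005, iterate starting from f = 0.02:
  f = 0.02 → V = √(2·1.11e+05·0.011/(0.02·3.55·645)) = 7.302 m/s; Re = ρVD/μ = 3.198e+05; f → 0.0307
  f = 0.0307 → V = 5.894 m/s; Re = 2.581e+05; f → 0.03076
Converged (Δf/f < 1%). With the final f = 0.03076: V = √(2·1.11e+05·0.011/(0.03076·3.55·645)) = 5.888 m/s.

V ≈ 5.89 m/s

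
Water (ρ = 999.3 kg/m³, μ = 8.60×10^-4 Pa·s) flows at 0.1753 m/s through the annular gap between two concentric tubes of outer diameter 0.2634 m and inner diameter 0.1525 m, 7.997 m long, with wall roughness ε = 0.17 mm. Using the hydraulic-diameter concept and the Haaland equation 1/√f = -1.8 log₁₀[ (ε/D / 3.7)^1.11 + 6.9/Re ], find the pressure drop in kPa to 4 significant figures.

ΔP ≈ 0.03105 kPa

Hydraulic diameter D_h = 4A/P = D_o - D_i = 0.2634 - 0.1525 = 0.1109 m.
Re = ρVD_h/μ = 999.3·0.1753·0.1109/0.00086 = 2.259e+04.
ε/D_h = 0.00017/0.1109 = 0.00153; Haaland gives 1/√f = -1.8 log₁₀[0.000176+0.000305] = 5.972, so f = 0.02804.
ΔP = f(L/D_h)(ρV²/2) = 0.02804·7.997/0.1109·15.35 = 31.05 Pa.
ΔP = 0.03105 kPa.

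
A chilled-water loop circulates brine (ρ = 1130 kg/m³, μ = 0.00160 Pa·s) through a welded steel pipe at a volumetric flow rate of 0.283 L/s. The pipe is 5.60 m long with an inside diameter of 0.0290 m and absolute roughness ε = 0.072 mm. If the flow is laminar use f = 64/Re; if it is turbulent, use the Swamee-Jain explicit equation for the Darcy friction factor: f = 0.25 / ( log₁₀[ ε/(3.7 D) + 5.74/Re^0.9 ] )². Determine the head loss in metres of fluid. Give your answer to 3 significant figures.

h_f ≈ 0.0648 m

Q = 0.283 L/s = 0.283/1000 = 0.000283 m³/s.
Cross-sectional area A = πD²/4 = π(0.029)²/4 = 0.0006605 m²; mean velocity V = Q/A = 0.000283/0.0006605 = 0.4285 m/s.
Reynolds number Re = ρVD/μ = 1130 · 0.4285 · 0.029 / 0.0016 = 8775.
Re > 4000 → turbulent. Relative roughness ε/D = 7.2e-05/0.029 = 0.00248. Swamee-Jain: f = 0.25/(log₁₀[0.00248/3.7 + 5.74/8775^0.9])² = 0.25/(log₁₀[0.000671 + 0.00162])² = 0.25/(-2.64)² = 0.03588.
Darcy-Weisbach: ΔP = f(L/D)(ρV²/2) = 0.03588·(5.6/0.029)·(1130·0.4285²/2) = 0.03588·193.1·103.7 = 718.6 Pa.
Head loss h_f = ΔP/(ρg) = 718.6/(1130·9.81) = 0.0648 m.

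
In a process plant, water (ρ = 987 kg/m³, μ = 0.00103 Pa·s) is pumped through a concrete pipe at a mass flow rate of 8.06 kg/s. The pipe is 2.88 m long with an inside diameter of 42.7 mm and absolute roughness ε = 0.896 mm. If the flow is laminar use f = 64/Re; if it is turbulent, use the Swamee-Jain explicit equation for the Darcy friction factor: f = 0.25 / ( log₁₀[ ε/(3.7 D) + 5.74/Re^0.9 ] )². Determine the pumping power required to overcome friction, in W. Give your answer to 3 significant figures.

P ≈ 440 W

A = πD²/4 = π(0.0427)²/4 = 0.001432 m²; mean velocity V = ṁ/(ρA) = 8.06/(987 · 0.001432) = 5.703 m/s.
Reynolds number Re = ρVD/μ = 987 · 5.703 · 0.0427 / 0.00103 = 2.333e+05.
Re > 4000 → turbulent. Relative roughness ε/D = 0.000896/0.0427 = 0.021. Swamee-Jain: f = 0.25/(log₁₀[0.021/3.7 + 5.74/2.333e+05^0.9])² = 0.25/(log₁₀[0.00567 + 8.47e-05])² = 0.25/(-2.24)² = 0.04983.
Darcy-Weisbach: ΔP = f(L/D)(ρV²/2) = 0.04983·(2.88/0.0427)·(987·5.703²/2) = 0.04983·67.45·1.605e+04 = 5.394e+04 Pa.
Q = ṁ/ρ = 8.06/987 = 0.008166 m³/s.
Pumping power P = QΔP = 0.008166·5.394e+04 = 440.5 W = 440 W.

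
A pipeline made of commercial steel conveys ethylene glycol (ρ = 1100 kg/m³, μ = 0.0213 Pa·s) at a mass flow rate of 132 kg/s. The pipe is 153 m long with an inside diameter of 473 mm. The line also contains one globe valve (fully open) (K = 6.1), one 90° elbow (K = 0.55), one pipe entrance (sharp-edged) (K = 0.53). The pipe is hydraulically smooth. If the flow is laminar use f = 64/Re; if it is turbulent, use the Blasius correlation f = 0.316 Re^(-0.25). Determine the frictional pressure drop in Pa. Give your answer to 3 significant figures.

A = πD²/4 = π(0.473)²/4 = 0.1757 m²; mean velocity V = ṁ/(ρA) = 132/(1100 · 0.1757) = 0.6829 m/s.
Reynolds number Re = ρVD/μ = 1100 · 0.6829 · 0.473 / 0.0213 = 1.668e+04.
Re > 4000 → turbulent. Smooth-pipe (Blasius): f = 0.316 Re^(-0.25) = 0.316/(1.668e+04)^0.25 = 0.02781.
Total minor-loss coefficient ΣK = 1·6.1 + 1·0.55 + 1·0.53 = 7.18.
ΔP = [f·L/D + ΣK]·(ρV²/2) = [0.02781·153/0.473 + 7.18]·(1100·0.6829²/2) = [8.994 + 7.18]·256.5 = 4149 Pa.

ΔP ≈ 4150 Pa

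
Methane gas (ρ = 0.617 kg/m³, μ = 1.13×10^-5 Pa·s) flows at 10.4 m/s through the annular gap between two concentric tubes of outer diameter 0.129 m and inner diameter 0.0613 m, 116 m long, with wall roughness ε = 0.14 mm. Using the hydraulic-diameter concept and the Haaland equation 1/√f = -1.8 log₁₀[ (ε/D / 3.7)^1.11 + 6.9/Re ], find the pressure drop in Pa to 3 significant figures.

Hydraulic diameter D_h = 4A/P = D_o - D_i = 0.129 - 0.0613 = 0.0677 m.
Re = ρVD_h/μ = 0.617·10.4·0.0677/1.13e-05 = 3.844e+04.
ε/D_h = 0.00014/0.0677 = 0.00207; Haaland gives 1/√f = -1.8 log₁₀[0.000245+0.000179] = 6.069, so f = 0.02715.
ΔP = f(L/D_h)(ρV²/2) = 0.02715·116/0.0677·33.37 = 1552 Pa.

ΔP ≈ 1550 Pa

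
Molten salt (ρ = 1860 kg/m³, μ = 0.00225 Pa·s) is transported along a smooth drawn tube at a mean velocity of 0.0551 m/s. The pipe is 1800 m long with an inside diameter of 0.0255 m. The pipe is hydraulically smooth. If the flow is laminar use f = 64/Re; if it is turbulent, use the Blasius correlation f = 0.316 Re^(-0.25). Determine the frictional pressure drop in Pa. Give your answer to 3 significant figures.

Reynolds number Re = ρVD/μ = 1860 · 0.0551 · 0.0255 / 0.00225 = 1162.
Re < 2300 → laminar flow, so f = 64/Re = 64/1162 = 0.0551 (the turbulent correlation is not needed).
Darcy-Weisbach: ΔP = f(L/D)(ρV²/2) = 0.0551·(1800/0.0255)·(1860·0.0551²/2) = 0.0551·7.059e+04·2.823 = 1.098e+04 Pa.

ΔP ≈ 11000 Pa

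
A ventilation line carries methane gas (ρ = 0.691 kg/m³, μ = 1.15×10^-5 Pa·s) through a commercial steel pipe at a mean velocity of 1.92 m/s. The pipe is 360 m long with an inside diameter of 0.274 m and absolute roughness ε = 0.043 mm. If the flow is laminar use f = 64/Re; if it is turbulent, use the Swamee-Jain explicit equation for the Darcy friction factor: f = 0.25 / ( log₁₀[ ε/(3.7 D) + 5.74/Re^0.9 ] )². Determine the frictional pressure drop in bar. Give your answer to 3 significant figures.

ΔP ≈ 3.95×10^-4 bar

Reynolds number Re = ρVD/μ = 0.691 · 1.92 · 0.274 / 1.15e-05 = 3.161e+04.
Re > 4000 → turbulent. Relative roughness ε/D = 4.3e-05/0.274 = 0.000157. Swamee-Jain: f = 0.25/(log₁₀[0.000157/3.7 + 5.74/3.161e+04^0.9])² = 0.25/(log₁₀[4.24e-05 + 0.000512])² = 0.25/(-3.256)² = 0.02358.
Darcy-Weisbach: ΔP = f(L/D)(ρV²/2) = 0.02358·(360/0.274)·(0.691·1.92²/2) = 0.02358·1314·1.274 = 39.45 Pa.
ΔP = 39.45 Pa = 3.95×10^-4 bar.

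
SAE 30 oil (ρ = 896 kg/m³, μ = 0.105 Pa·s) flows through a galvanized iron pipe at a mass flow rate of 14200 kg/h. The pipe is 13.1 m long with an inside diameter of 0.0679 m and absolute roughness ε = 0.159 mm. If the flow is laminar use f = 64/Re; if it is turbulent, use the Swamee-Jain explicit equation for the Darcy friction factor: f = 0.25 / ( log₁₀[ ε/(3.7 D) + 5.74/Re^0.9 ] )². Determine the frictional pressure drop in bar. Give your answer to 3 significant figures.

ΔP ≈ 0.116 bar

ṁ = 14200 kg/h = 14200/3600 = 3.944 kg/s.
A = πD²/4 = π(0.0679)²/4 = 0.003621 m²; mean velocity V = ṁ/(ρA) = 3.944/(896 · 0.003621) = 1.216 m/s.
Reynolds number Re = ρVD/μ = 896 · 1.216 · 0.0679 / 0.105 = 704.4.
Re < 2300 → laminar flow, so f = 64/Re = 64/704.4 = 0.09085 (the turbulent correlation is not needed).
Darcy-Weisbach: ΔP = f(L/D)(ρV²/2) = 0.09085·(13.1/0.0679)·(896·1.216²/2) = 0.09085·192.9·662.2 = 1.161e+04 Pa.
ΔP = 1.161e+04 Pa = 0.116 bar.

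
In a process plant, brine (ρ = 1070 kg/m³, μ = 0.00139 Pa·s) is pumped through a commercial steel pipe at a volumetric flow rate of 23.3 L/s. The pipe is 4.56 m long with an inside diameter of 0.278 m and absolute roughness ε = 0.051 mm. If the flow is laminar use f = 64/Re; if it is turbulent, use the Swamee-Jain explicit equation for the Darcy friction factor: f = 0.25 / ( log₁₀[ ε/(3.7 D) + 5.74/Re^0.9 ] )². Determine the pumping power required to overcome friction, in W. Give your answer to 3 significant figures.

Q = 23.3 L/s = 23.3/1000 = 0.0233 m³/s.
Cross-sectional area A = πD²/4 = π(0.278)²/4 = 0.0607 m²; mean velocity V = Q/A = 0.0233/0.0607 = 0.3839 m/s.
Reynolds number Re = ρVD/μ = 1070 · 0.3839 · 0.278 / 0.00139 = 8.215e+04.
Re > 4000 → turbulent. Relative roughness ε/D = 5.1e-05/0.278 = 0.000183. Swamee-Jain: f = 0.25/(log₁₀[0.000183/3.7 + 5.74/8.215e+04^0.9])² = 0.25/(log₁₀[4.96e-05 + 0.000217])² = 0.25/(-3.575)² = 0.01956.
Darcy-Weisbach: ΔP = f(L/D)(ρV²/2) = 0.01956·(4.56/0.278)·(1070·0.3839²/2) = 0.01956·16.4·78.83 = 25.3 Pa.
Pumping power P = QΔP = 0.0233·25.3 = 0.5894 W = 0.589 W.

P ≈ 0.589 W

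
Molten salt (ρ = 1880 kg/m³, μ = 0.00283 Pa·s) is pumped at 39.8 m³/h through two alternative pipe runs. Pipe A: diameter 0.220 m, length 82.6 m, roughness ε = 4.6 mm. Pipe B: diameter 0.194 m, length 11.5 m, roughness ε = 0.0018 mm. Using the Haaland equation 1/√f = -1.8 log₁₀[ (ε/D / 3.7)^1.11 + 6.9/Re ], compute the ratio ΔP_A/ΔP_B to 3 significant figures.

Pipe A: V = Q/A = 0.01106/0.03801 = 0.2908 m/s; Re = 4.25e+04; ε/D = 0.0209; Haaland → f = 0.05044; ΔP_A = f(L/D)(ρV²/2) = 1506 Pa.
Pipe B: V = Q/A = 0.01106/0.02956 = 0.374 m/s; Re = 4.82e+04; ε/D = 9.28e-06; Haaland → f = 0.02091; ΔP_B = f(L/D)(ρV²/2) = 162.9 Pa.
ΔP_A/ΔP_B = 1506/162.9 = 9.24.

ΔP_A/ΔP_B ≈ 9.24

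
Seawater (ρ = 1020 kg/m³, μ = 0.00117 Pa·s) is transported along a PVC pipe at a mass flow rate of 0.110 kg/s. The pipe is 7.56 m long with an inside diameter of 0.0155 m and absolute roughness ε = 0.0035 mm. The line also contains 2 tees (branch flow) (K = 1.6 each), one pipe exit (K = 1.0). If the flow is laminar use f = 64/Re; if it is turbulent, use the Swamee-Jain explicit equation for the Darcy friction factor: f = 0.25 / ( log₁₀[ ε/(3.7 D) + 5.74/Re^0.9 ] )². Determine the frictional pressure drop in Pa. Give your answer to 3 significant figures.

ΔP ≈ 3430 Pa

A = πD²/4 = π(0.0155)²/4 = 0.0001887 m²; mean velocity V = ṁ/(ρA) = 0.11/(1020 · 0.0001887) = 0.5715 m/s.
Reynolds number Re = ρVD/μ = 1020 · 0.5715 · 0.0155 / 0.00117 = 7723.
Re > 4000 → turbulent. Relative roughness ε/D = 3.5e-06/0.0155 = 0.000226. Swamee-Jain: f = 0.25/(log₁₀[0.000226/3.7 + 5.74/7723^0.9])² = 0.25/(log₁₀[6.1e-05 + 0.00182])² = 0.25/(-2.726)² = 0.03365.
Total minor-loss coefficient ΣK = 2·1.6 + 1·1 = 4.2.
ΔP = [f·L/D + ΣK]·(ρV²/2) = [0.03365·7.56/0.0155 + 4.2]·(1020·0.5715²/2) = [16.41 + 4.2]·166.6 = 3434 Pa.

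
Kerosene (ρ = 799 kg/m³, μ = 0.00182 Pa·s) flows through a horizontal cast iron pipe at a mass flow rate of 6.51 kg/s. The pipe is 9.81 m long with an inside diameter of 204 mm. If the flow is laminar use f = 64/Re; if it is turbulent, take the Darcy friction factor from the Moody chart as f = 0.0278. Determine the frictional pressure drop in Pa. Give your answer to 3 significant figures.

A = πD²/4 = π(0.204)²/4 = 0.03269 m²; mean velocity V = ṁ/(ρA) = 6.51/(799 · 0.03269) = 0.2493 m/s.
Reynolds number Re = ρVD/μ = 799 · 0.2493 · 0.204 / 0.00182 = 2.232e+04.
Re > 4000 → turbulent; use the Moody-chart value f = 0.0278.
Darcy-Weisbach: ΔP = f(L/D)(ρV²/2) = 0.0278·(9.81/0.204)·(799·0.2493²/2) = 0.0278·48.09·24.82 = 33.19 Pa.

ΔP ≈ 33.2 Pa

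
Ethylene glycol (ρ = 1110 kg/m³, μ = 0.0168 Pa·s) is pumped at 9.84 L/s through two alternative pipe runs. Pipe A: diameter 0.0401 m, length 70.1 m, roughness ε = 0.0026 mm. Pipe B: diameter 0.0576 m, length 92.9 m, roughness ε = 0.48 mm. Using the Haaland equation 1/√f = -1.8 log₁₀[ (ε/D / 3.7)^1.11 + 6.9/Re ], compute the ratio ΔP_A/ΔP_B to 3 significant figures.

ΔP_A/ΔP_B ≈ 2.98

Pipe A: V = Q/A = 0.00984/0.001263 = 7.791 m/s; Re = 2.064e+04; ε/D = 6.48e-05; Haaland → f = 0.02565; ΔP_A = f(L/D)(ρV²/2) = 1.51e+06 Pa.
Pipe B: V = Q/A = 0.00984/0.002606 = 3.776 m/s; Re = 1.437e+04; ε/D = 0.00833; Haaland → f = 0.03973; ΔP_B = f(L/D)(ρV²/2) = 5.071e+05 Pa.
ΔP_A/ΔP_B = 1.51e+06/5.071e+05 = 2.98.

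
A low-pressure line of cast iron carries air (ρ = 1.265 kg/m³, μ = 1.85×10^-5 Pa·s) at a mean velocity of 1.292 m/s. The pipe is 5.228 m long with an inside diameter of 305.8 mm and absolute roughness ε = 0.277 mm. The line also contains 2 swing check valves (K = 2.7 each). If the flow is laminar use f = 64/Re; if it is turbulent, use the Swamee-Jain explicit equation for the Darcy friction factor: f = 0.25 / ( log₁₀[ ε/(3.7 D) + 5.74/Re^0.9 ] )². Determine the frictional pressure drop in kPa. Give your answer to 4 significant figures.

Reynolds number Re = ρVD/μ = 1.265 · 1.292 · 0.3058 / 1.85e-05 = 2.702e+04.
Re > 4000 → turbulent. Relative roughness ε/D = 0.000277/0.3058 = 0.000906. Swamee-Jain: f = 0.25/(log₁₀[0.000906/3.7 + 5.74/2.702e+04^0.9])² = 0.25/(log₁₀[0.000245 + 0.000589])² = 0.25/(-3.079)² = 0.02638.
Total minor-loss coefficient ΣK = 2·2.7 = 5.4.
ΔP = [f·L/D + ΣK]·(ρV²/2) = [0.02638·5.228/0.3058 + 5.4]·(1.265·1.292²/2) = [0.4509 + 5.4]·1.056 = 6.177 Pa.
ΔP = 6.177 Pa = 0.006177 kPa.

ΔP ≈ 0.006177 kPa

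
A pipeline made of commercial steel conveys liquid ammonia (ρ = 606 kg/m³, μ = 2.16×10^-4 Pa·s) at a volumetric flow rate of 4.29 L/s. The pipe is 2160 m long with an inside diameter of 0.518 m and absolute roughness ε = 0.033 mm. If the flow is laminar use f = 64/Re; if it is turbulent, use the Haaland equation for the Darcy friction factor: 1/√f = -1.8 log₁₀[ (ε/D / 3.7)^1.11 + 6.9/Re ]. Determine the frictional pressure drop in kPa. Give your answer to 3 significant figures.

Q = 4.29 L/s = 4.29/1000 = 0.00429 m³/s.
Cross-sectional area A = πD²/4 = π(0.518)²/4 = 0.2107 m²; mean velocity V = Q/A = 0.00429/0.2107 = 0.02036 m/s.
Reynolds number Re = ρVD/μ = 606 · 0.02036 · 0.518 / 0.000216 = 2.958e+04.
Re > 4000 → turbulent. Relative roughness ε/D = 3.3e-05/0.518 = 6.37e-05. Haaland: 1/√f = -1.8 log₁₀[(6.37e-05/3.7)^1.11 + 6.9/2.958e+04] = -1.8 log₁₀[5.15e-06 + 0.000233] = 6.521, so f = 0.02352.
Darcy-Weisbach: ΔP = f(L/D)(ρV²/2) = 0.02352·(2160/0.518)·(606·0.02036²/2) = 0.02352·4170·0.1256 = 12.31 Pa.
ΔP = 12.31 Pa = 0.0123 kPa.

ΔP ≈ 0.0123 kPa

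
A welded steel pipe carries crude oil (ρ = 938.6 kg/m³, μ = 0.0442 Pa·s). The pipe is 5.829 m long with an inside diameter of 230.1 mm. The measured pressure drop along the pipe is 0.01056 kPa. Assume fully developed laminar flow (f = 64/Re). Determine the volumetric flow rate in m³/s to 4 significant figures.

For laminar flow, f = 64/Re with Re = ρVD/μ, so Darcy-Weisbach reduces to ΔP = 32μLV/D². Solving for V: V = ΔP·D²/(32μL) = 10.56·(0.2301)²/(32·0.0442·5.829) = 0.06782 m/s.
Check: Re = ρVD/μ = 938.6·0.06782·0.2301/0.0442 = 331.4 < 2300, so the laminar assumption holds.
Q = V·A = 0.06782·(π/4·0.2301²) = 0.00282 m³/s = 0.002820 m³/s.

Q ≈ 0.002820 m³/s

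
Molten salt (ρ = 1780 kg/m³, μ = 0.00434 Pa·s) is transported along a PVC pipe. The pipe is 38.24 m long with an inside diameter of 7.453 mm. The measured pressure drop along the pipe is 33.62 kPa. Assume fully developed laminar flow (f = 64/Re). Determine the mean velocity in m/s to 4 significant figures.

For laminar flow, f = 64/Re with Re = ρVD/μ, so Darcy-Weisbach reduces to ΔP = 32μLV/D². Solving for V: V = ΔP·D²/(32μL) = 3.362e+04·(0.007453)²/(32·0.00434·38.24) = 0.3516 m/s.
Check: Re = ρVD/μ = 1780·0.3516·0.007453/0.00434 = 1075 < 2300, so the laminar assumption holds.

V ≈ 0.3516 m/s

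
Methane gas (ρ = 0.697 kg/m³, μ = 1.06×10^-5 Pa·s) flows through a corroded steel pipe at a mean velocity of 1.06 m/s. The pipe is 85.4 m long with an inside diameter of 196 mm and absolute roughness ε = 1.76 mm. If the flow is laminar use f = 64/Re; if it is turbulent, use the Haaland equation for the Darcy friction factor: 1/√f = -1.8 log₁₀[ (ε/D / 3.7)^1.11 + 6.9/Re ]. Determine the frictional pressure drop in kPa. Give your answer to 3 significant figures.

Reynolds number Re = ρVD/μ = 0.697 · 1.06 · 0.196 / 1.06e-05 = 1.366e+04.
Re > 4000 → turbulent. Relative roughness ε/D = 0.00176/0.196 = 0.00898. Haaland: 1/√f = -1.8 log₁₀[(0.00898/3.7)^1.11 + 6.9/1.366e+04] = -1.8 log₁₀[0.00125 + 0.000505] = 4.96, so f = 0.04065.
Darcy-Weisbach: ΔP = f(L/D)(ρV²/2) = 0.04065·(85.4/0.196)·(0.697·1.06²/2) = 0.04065·435.7·0.3916 = 6.936 Pa.
ΔP = 6.936 Pa = 0.00694 kPa.

ΔP ≈ 0.00694 kPa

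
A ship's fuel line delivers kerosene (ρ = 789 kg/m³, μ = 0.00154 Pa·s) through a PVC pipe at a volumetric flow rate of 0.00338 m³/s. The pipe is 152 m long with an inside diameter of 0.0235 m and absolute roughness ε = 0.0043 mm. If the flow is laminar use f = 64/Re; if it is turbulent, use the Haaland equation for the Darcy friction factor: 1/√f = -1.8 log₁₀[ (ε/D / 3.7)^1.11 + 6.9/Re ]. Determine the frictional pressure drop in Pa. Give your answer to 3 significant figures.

ΔP ≈ 2.92×10^6 Pa

Cross-sectional area A = πD²/4 = π(0.0235)²/4 = 0.0004337 m²; mean velocity V = Q/A = 0.00338/0.0004337 = 7.793 m/s.
Reynolds number Re = ρVD/μ = 789 · 7.793 · 0.0235 / 0.00154 = 9.382e+04.
Re > 4000 → turbulent. Relative roughness ε/D = 4.3e-06/0.0235 = 0.000183. Haaland: 1/√f = -1.8 log₁₀[(0.000183/3.7)^1.11 + 6.9/9.382e+04] = -1.8 log₁₀[1.66e-05 + 7.35e-05] = 7.281, so f = 0.01886.
Darcy-Weisbach: ΔP = f(L/D)(ρV²/2) = 0.01886·(152/0.0235)·(789·7.793²/2) = 0.01886·6468·2.396e+04 = 2.923e+06 Pa.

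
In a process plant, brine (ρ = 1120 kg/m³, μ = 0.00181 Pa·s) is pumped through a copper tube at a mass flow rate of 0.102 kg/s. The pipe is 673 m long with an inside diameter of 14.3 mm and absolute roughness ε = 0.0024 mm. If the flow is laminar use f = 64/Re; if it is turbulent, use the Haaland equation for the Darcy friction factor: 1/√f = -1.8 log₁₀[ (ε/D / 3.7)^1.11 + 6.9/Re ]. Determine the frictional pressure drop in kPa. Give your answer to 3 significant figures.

ΔP ≈ 320 kPa

A = πD²/4 = π(0.0143)²/4 = 0.0001606 m²; mean velocity V = ṁ/(ρA) = 0.102/(1120 · 0.0001606) = 0.567 m/s.
Reynolds number Re = ρVD/μ = 1120 · 0.567 · 0.0143 / 0.00181 = 5018.
Re > 4000 → turbulent. Relative roughness ε/D = 2.4e-06/0.0143 = 0.000168. Haaland: 1/√f = -1.8 log₁₀[(0.000168/3.7)^1.11 + 6.9/5018] = -1.8 log₁₀[1.51e-05 + 0.00138] = 5.142, so f = 0.03781.
Darcy-Weisbach: ΔP = f(L/D)(ρV²/2) = 0.03781·(673/0.0143)·(1120·0.567²/2) = 0.03781·4.706e+04·180.1 = 3.205e+05 Pa.
ΔP = 3.205e+05 Pa = 320 kPa.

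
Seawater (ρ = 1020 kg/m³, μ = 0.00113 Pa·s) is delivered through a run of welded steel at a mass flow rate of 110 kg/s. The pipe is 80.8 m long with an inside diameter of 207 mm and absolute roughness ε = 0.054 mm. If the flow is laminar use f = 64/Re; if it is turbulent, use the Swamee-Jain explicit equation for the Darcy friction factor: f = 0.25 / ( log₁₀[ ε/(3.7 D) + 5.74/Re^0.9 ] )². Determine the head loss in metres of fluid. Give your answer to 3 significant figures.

h_f ≈ 3.24 m

A = πD²/4 = π(0.207)²/4 = 0.03365 m²; mean velocity V = ṁ/(ρA) = 110/(1020 · 0.03365) = 3.205 m/s.
Reynolds number Re = ρVD/μ = 1020 · 3.205 · 0.207 / 0.00113 = 5.988e+05.
Re > 4000 → turbulent. Relative roughness ε/D = 5.4e-05/0.207 = 0.000261. Swamee-Jain: f = 0.25/(log₁₀[0.000261/3.7 + 5.74/5.988e+05^0.9])² = 0.25/(log₁₀[7.05e-05 + 3.63e-05])² = 0.25/(-3.972)² = 0.01585.
Darcy-Weisbach: ΔP = f(L/D)(ρV²/2) = 0.01585·(80.8/0.207)·(1020·3.205²/2) = 0.01585·390.3·5237 = 3.24e+04 Pa.
Head loss h_f = ΔP/(ρg) = 3.24e+04/(1020·9.81) = 3.24 m.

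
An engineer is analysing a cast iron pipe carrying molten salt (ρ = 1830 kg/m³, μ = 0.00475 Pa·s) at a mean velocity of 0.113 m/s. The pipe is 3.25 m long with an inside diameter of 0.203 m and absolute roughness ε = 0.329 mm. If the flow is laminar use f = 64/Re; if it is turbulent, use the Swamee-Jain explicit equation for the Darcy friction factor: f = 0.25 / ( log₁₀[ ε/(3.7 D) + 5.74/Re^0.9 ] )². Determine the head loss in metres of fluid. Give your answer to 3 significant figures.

Reynolds number Re = ρVD/μ = 1830 · 0.113 · 0.203 / 0.00475 = 8838.
Re > 4000 → turbulent. Relative roughness ε/D = 0.000329/0.203 = 0.00162. Swamee-Jain: f = 0.25/(log₁₀[0.00162/3.7 + 5.74/8838^0.9])² = 0.25/(log₁₀[0.000438 + 0.00161])² = 0.25/(-2.688)² = 0.03459.
Darcy-Weisbach: ΔP = f(L/D)(ρV²/2) = 0.03459·(3.25/0.203)·(1830·0.113²/2) = 0.03459·16.01·11.68 = 6.47 Pa.
Head loss h_f = ΔP/(ρg) = 6.47/(1830·9.81) = 3.60×10^-4 m.

h_f ≈ 3.60×10^-4 m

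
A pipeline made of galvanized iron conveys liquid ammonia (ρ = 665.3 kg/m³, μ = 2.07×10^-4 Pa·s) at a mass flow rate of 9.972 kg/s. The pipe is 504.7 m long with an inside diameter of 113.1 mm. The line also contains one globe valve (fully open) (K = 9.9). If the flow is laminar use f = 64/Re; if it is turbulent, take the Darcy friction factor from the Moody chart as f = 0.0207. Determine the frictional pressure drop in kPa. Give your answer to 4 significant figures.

ΔP ≈ 75.73 kPa

A = πD²/4 = π(0.1131)²/4 = 0.01005 m²; mean velocity V = ṁ/(ρA) = 9.972/(665.3 · 0.01005) = 1.492 m/s.
Reynolds number Re = ρVD/μ = 665.3 · 1.492 · 0.1131 / 0.000207 = 5.423e+05.
Re > 4000 → turbulent; use the Moody-chart value f = 0.0207.
Total minor-loss coefficient ΣK = 1·9.9 = 9.9.
ΔP = [f·L/D + ΣK]·(ρV²/2) = [0.0207·504.7/0.1131 + 9.9]·(665.3·1.492²/2) = [92.37 + 9.9]·740.4 = 7.573e+04 Pa.
ΔP = 7.573e+04 Pa = 75.73 kPa.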